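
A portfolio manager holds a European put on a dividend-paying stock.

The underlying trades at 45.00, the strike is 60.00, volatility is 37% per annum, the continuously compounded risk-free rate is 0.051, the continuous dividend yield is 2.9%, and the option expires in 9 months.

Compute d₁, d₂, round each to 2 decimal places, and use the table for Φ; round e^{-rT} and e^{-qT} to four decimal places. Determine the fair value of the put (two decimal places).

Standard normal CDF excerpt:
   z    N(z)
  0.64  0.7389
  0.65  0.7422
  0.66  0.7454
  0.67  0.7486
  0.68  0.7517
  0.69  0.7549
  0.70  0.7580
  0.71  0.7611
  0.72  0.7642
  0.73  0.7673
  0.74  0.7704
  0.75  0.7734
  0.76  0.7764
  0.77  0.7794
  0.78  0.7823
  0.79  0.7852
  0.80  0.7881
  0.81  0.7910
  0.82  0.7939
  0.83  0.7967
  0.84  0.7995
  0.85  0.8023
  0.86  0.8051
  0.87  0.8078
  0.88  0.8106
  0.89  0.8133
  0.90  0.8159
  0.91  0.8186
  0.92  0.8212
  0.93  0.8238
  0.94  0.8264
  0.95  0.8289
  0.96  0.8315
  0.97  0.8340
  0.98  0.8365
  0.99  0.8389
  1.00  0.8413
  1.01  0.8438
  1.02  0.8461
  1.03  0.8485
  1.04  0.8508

σ√T = 0.37 × 0.8660 = 0.3204
d₁ = [ln(45/60) + (0.051 − 0.029 + 0.37²/2)·0.75] / 0.3204 = [-0.2877 + 0.0678] / 0.3204 = -0.6861 ⇒ -0.69
d₂ = d₁ − σ√T = -0.6861 − 0.3204 = -1.0065 ⇒ -1.01
e^(−qT) = e^(−0.029·0.75) = 0.9785;  e^(−rT) = e^(−0.051·0.75) = 0.9625
N(−d₂) = N(1.01) = 0.8438;  N(−d₁) = N(0.69) = 0.7549
P = 60·0.9625·0.8438 − 45·0.9785·0.7549 = 48.7294 − 33.2401 = 15.4893

15.49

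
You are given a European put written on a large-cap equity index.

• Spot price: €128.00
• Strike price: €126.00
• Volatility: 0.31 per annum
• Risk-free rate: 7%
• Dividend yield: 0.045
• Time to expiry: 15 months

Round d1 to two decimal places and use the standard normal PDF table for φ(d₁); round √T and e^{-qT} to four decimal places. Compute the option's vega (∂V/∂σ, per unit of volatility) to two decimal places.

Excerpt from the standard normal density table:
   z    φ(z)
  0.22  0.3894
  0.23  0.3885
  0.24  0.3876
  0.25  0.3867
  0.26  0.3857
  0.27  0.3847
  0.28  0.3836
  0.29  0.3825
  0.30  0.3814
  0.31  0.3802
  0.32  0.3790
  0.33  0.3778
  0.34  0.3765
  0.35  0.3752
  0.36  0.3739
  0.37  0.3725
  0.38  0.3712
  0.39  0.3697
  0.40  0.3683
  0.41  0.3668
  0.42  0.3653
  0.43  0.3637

51.43

σ√T = 0.31 × 1.1180 = 0.3466
d₁ = [ln(128/126) + (0.07 − 0.045 + 0.31²/2)·1.25] / 0.3466 = [0.0157 + 0.0913] / 0.3466 = 0.3089 ⇒ 0.31
√T = √1.25 = 1.1180
φ(d₁) = φ(0.31) = 0.3802
e^(−qT) = e^(−0.045·1.25) = 0.9453
vega = S·e^(−qT)·φ(d₁)·√T = 128·0.9453·0.3802·1.1180 = 51.4320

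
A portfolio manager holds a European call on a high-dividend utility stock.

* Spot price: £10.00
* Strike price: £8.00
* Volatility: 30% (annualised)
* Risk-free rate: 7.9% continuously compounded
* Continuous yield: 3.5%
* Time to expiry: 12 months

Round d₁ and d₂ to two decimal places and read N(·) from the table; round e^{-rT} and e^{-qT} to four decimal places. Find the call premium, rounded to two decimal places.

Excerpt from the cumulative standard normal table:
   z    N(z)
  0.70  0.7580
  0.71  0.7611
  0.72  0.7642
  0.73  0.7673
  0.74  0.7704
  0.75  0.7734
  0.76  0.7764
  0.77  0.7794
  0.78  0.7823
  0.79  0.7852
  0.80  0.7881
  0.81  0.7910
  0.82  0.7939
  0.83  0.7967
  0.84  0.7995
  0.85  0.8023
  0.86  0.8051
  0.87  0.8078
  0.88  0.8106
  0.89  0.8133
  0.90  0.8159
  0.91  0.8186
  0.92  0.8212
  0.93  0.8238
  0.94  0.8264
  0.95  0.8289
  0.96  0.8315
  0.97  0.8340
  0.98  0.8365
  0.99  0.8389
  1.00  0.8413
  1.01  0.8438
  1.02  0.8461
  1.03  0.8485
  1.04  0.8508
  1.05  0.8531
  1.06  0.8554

£2.52

σ√T = 0.3 × 1.0000 = 0.3000
d₁ = [ln(10/8) + (0.079 − 0.035 + 0.3²/2)·1] / 0.3000 = [0.2231 + 0.0890] / 0.3000 = 1.0405 ≈ 1.04
d₂ = d₁ − σ√T = 1.0405 − 0.3000 = 0.7405 ≈ 0.74
exp(−qT) = exp(−0.035·1) = 0.9656;  exp(−rT) = exp(−0.079·1) = 0.9240
N(d₁) = N(1.04) = 0.8508;  N(d₂) = N(0.74) = 0.7704
C = 10·0.9656·0.8508 − 8·0.9240·0.7704 = 8.2153 − 5.6948 = 2.5205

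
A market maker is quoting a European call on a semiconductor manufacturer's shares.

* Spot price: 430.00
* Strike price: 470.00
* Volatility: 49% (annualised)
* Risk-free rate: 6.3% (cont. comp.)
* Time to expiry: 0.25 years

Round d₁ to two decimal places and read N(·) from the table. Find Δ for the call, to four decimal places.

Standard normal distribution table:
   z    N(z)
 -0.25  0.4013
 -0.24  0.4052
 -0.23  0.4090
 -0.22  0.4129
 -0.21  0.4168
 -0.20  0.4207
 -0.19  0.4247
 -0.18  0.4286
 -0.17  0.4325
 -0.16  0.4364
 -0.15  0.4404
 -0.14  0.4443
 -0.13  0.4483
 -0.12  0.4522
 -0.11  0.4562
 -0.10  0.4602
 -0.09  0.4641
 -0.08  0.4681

0.4286

σ√T = 0.49·√0.25 = 0.2450
d₁ = [ln(430/470) + (0.063 + 0.49²/2)·0.25] / 0.2450 = [-0.0889 + 0.0458] / 0.2450 = -0.1763 → -0.18
N(d₁) = N(-0.18) = 0.4286
Δ_call = N(d₁) = 0.4286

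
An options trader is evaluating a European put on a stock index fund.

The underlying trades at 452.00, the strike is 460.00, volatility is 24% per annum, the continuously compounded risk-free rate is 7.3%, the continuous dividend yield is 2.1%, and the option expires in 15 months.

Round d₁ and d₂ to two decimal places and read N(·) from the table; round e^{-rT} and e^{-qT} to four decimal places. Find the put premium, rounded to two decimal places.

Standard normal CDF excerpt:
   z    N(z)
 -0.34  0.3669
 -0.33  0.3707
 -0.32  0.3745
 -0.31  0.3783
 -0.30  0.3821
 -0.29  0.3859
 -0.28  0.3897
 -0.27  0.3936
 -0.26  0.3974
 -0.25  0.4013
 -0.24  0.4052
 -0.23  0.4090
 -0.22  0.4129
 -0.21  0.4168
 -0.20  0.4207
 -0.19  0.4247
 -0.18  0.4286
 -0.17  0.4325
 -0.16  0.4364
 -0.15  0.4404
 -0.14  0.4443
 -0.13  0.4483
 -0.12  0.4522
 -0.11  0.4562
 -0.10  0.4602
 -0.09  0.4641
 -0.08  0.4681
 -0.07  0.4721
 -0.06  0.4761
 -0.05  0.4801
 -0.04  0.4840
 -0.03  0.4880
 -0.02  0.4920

36.66

σ√T = 0.24·√1.25 = 0.2683
d₁ = [ln(452/460) + (0.073 − 0.021 + 0.24²/2)·1.25] / 0.2683 = [-0.0175 + 0.1010] / 0.2683 = 0.3110 → 0.31
d₂ = d₁ − σ√T = 0.3110 − 0.2683 = 0.0427 → 0.04
e^(−qT) = e^(−0.021·1.25) = 0.9741;  e^(−rT) = e^(−0.073·1.25) = 0.9128
N(−d₂) = N(-0.04) = 0.4840;  N(−d₁) = N(-0.31) = 0.3783
P = 460·0.9128·0.4840 − 452·0.9741·0.3783 = 203.2258 − 166.5629 = 36.6629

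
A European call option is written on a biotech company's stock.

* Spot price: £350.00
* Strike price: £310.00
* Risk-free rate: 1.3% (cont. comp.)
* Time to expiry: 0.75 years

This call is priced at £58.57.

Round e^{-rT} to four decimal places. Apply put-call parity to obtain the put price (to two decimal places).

£15.56

exp(−rT) = exp(−0.013·0.75) = 0.9903
Put-call parity: C − P = S − K·e^(−rT) = 350 − 310·0.9903 = 350 − 306.9930 = 43.0070
P = C − (C − P) = 58.57 − (43.0070) = 15.5630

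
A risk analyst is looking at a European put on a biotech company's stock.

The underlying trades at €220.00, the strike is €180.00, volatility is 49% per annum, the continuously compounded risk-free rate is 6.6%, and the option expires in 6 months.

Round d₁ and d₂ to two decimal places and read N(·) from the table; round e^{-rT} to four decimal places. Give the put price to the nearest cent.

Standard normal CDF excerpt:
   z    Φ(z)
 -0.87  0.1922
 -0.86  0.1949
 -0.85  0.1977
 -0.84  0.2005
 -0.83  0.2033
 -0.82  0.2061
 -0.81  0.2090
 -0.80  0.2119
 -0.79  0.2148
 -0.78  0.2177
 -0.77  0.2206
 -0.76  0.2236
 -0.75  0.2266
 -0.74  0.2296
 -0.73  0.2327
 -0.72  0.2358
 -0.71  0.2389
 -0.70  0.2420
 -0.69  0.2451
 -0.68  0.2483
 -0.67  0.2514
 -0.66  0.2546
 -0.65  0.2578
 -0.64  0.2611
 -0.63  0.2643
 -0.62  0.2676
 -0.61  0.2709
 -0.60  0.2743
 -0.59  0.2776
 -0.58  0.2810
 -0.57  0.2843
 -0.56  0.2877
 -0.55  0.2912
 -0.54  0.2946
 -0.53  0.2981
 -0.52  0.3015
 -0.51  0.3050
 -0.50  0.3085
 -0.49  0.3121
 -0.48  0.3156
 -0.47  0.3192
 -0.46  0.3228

€10.23

σ√T = 0.49 × 0.7071 = 0.3465
d₁ = [ln(220/180) + (0.066 + ½·0.49²)·0.5] / (σ√T) = (0.2007 + 0.0930) / 0.3465 = 0.8476 ⇒ 0.85
d₂ = 0.8476 − 0.3465 = 0.5012 ⇒ 0.50
e^(−rT) = e^(−0.066·0.5) = 0.9675
P = 180·0.9675·N(-0.50) − 220·N(-0.85) = 180·0.9675·0.3085 − 220·0.1977 = 53.7253 − 43.4940 = 10.2313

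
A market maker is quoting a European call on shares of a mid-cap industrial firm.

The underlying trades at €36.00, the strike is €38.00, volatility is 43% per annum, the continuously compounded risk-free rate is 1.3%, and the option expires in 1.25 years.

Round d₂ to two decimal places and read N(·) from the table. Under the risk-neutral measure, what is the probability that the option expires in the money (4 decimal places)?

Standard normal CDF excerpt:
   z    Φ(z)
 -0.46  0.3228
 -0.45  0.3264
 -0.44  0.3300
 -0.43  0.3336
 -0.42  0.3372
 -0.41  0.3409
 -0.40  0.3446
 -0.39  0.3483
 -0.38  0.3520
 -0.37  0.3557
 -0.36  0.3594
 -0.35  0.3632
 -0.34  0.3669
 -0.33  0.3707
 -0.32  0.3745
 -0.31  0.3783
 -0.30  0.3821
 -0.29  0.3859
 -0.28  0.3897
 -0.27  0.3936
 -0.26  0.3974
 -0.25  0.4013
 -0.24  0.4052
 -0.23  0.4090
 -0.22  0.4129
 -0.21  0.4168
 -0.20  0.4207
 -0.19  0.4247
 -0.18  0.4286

σ√T = 0.43 × 1.1180 = 0.4808
d₁ = [ln(36/38) + (0.013 + 0.43²/2)·1.25] / 0.4808 = [-0.0541 + 0.1318] / 0.4808 = 0.1617 ≈ 0.16
d₂ = d₁ − σ√T = 0.1617 − 0.4808 = -0.3190 ≈ -0.32
Pr(exercise) under Q = N(d₂) = 0.3745

0.3745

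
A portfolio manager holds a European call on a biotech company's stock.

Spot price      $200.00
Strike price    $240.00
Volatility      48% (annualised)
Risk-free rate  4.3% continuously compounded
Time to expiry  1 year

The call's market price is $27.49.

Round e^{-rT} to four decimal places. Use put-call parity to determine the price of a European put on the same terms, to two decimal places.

$57.39

exp(−rT) = exp(−0.043·1) = 0.9579
Put-call parity: C − P = S − K·e^(−rT) = 200 − 240·0.9579 = 200 − 229.8960 = -29.8960
P = C − (C − P) = 27.49 − (-29.8960) = 57.3860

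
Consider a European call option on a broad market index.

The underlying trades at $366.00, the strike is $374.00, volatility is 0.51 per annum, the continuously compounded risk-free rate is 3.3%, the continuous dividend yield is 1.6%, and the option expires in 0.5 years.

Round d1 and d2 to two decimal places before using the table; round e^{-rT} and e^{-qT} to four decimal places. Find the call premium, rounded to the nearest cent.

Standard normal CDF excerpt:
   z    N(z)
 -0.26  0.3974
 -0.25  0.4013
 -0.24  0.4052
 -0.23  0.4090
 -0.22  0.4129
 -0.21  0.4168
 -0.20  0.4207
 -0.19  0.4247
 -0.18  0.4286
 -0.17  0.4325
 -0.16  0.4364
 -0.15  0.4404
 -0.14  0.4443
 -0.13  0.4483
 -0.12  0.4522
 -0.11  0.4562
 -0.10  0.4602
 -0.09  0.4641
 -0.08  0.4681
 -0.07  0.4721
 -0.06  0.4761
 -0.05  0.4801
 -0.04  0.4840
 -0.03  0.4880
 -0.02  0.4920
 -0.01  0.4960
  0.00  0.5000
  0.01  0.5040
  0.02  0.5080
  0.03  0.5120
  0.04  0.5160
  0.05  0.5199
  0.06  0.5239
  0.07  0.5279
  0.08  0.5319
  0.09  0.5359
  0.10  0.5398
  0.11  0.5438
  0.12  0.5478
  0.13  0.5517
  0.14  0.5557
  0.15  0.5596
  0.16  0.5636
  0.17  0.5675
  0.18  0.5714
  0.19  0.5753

$49.87

σ√T = 0.51 × 0.7071 = 0.3606
d₁ = [ln(366/374) + (0.033 − 0.016 + ½·0.51²)·0.5] / (σ√T) = (-0.0216 + 0.0735) / 0.3606 = 0.1439 ⇒ 0.14
d₂ = 0.1439 − 0.3606 = -0.2167 ⇒ -0.22
e^(−qT) = e^(−0.016·0.5) = 0.9920;  e^(−rT) = e^(−0.033·0.5) = 0.9836
N(d₁) = N(0.14) = 0.5557;  N(d₂) = N(-0.22) = 0.4129
C = 366·0.9920·0.5557 − 374·0.9836·0.4129 = 201.7591 − 151.8920 = 49.8671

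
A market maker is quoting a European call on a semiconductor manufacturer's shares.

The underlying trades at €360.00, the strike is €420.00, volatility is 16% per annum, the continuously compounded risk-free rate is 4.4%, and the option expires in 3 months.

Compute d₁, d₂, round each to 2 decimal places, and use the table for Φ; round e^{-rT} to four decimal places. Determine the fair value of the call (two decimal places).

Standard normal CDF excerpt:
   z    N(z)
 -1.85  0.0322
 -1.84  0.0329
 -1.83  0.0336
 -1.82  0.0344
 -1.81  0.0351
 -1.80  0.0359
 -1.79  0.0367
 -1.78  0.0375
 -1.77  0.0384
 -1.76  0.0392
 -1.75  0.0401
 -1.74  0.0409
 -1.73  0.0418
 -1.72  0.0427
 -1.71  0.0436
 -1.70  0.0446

σ√T = 0.16 × 0.5000 = 0.0800
d₁ = [ln(360/420) + (0.044 + 0.16²/2)·0.25] / 0.0800 = [-0.1542 + 0.0142] / 0.0800 = -1.7494 → -1.75
d₂ = d₁ − σ√T = -1.7494 − 0.0800 = -1.8294 → -1.83
exp(−rT) = exp(−0.044·0.25) = 0.9891
N(d₁) = N(-1.75) = 0.0401;  N(d₂) = N(-1.83) = 0.0336
C = 360·0.0401 − 420·0.9891·0.0336 = 14.4360 − 13.9582 = 0.4778

€0.48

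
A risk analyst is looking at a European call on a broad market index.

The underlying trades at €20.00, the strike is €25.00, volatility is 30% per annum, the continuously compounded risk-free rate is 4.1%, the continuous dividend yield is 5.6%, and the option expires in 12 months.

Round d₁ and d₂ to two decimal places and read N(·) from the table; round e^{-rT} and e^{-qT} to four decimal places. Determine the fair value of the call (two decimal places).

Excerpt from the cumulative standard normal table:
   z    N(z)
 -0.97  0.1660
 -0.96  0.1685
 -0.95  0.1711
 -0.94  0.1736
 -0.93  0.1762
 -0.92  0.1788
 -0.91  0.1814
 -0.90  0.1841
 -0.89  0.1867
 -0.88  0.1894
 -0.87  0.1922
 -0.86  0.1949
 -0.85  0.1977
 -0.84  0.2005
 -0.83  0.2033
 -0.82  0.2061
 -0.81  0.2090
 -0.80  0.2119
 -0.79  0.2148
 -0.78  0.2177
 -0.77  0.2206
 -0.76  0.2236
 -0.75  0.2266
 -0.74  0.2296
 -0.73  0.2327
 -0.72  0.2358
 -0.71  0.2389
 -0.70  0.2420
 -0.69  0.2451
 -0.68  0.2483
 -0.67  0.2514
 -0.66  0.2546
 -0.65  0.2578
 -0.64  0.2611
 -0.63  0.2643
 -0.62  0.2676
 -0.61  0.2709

€0.77

σ√T = 0.3·√1 = 0.3000
ln(S/K) + (r − q + σ²/2)T = ln(20/25) + (0.041 − 0.056 + 0.3²/2)·1 = -0.2231 + 0.0300 = -0.1931
d₁ = -0.1931 / 0.3000 = -0.6438 ⇒ -0.64
d₂ = d₁ − σ√T = -0.6438 − 0.3000 = -0.9438 ⇒ -0.94
e^(−qT) = e^(−0.056·1) = 0.9455;  e^(−rT) = e^(−0.041·1) = 0.9598
C = 20·0.9455·N(-0.64) − 25·0.9598·N(-0.94) = 20·0.9455·0.2611 − 25·0.9598·0.1736 = 4.9374 − 4.1655 = 0.7719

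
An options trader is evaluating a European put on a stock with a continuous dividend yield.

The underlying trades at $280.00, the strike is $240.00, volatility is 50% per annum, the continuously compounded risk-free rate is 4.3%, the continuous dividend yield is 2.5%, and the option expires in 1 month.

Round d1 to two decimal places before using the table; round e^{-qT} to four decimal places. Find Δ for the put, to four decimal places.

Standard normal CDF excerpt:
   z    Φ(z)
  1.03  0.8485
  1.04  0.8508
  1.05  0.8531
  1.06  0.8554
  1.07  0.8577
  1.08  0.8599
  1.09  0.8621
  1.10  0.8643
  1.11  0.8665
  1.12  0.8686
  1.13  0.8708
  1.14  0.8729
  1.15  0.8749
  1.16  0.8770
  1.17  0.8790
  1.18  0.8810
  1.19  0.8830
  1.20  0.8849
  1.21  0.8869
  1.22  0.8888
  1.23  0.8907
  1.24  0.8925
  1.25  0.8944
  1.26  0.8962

-0.1248

σ√T = 0.5·√0.08333 = 0.1443
ln(S/K) + (r − q + σ²/2)T = ln(280/240) + (0.043 − 0.025 + 0.5²/2)·0.08333 = 0.1542 + 0.0119 = 0.1661
d₁ = 0.1661 / 0.1443 = 1.1505 ⇒ 1.15
N(d₁) = N(1.15) = 0.8749
Δ_put = exp(−qT)·(N(d₁) − 1) = 0.9979·(0.8749 − 1) = -0.1248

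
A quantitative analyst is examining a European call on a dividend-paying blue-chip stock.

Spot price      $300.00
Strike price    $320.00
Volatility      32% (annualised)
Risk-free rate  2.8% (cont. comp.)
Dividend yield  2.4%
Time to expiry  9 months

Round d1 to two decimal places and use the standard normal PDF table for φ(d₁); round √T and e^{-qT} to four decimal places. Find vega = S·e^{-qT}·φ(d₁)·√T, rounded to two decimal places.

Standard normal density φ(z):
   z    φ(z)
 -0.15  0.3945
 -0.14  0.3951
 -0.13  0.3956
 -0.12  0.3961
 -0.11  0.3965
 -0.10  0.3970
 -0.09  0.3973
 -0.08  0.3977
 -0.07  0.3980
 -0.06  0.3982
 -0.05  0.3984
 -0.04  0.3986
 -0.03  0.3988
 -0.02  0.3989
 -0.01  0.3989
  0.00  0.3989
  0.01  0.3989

σ√T = 0.32·√0.75 = 0.2771
d₁ = [ln(300/320) + (0.028 − 0.024 + 0.32²/2)·0.75] / 0.2771 = [-0.0645 + 0.0414] / 0.2771 = -0.0835 ⇒ -0.08
√T = √0.75 = 0.8660
φ(d₁) = φ(-0.08) = 0.3977
e^(−qT) = e^(−0.024·0.75) = 0.9822
vega = S·e^(−qT)·φ(d₁)·√T = 300·0.9822·0.3977·0.8660 = 101.4833

101.48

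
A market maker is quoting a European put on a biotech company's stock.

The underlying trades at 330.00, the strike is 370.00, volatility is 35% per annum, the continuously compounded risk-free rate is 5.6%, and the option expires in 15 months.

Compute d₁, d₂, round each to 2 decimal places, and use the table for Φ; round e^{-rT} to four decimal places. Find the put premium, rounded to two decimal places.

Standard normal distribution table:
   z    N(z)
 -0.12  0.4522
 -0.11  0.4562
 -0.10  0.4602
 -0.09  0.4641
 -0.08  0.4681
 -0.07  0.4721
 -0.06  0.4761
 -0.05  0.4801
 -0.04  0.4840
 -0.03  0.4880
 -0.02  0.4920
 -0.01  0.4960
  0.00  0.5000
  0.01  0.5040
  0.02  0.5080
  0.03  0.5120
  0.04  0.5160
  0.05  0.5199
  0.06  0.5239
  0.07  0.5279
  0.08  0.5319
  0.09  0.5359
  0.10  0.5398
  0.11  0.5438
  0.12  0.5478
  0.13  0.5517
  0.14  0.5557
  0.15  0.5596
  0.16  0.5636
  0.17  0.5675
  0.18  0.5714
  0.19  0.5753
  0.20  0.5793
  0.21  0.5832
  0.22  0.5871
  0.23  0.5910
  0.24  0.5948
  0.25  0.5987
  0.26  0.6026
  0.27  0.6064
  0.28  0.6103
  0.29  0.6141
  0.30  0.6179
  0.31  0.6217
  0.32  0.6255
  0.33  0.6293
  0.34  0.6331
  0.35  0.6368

60.01

σ√T = 0.35 × 1.1180 = 0.3913
ln(S/K) + (r + σ²/2)T = ln(330/370) + (0.056 + 0.35²/2)·1.25 = -0.1144 + 0.1466 = 0.0322
d₁ = 0.0322 / 0.3913 = 0.0822 ⇒ 0.08
d₂ = d₁ − σ√T = 0.0822 − 0.3913 = -0.3091 ⇒ -0.31
exp(−rT) = exp(−0.056·1.25) = 0.9324
P = 370·0.9324·N(0.31) − 330·N(-0.08) = 370·0.9324·0.6217 − 330·0.4681 = 214.4790 − 154.4730 = 60.0060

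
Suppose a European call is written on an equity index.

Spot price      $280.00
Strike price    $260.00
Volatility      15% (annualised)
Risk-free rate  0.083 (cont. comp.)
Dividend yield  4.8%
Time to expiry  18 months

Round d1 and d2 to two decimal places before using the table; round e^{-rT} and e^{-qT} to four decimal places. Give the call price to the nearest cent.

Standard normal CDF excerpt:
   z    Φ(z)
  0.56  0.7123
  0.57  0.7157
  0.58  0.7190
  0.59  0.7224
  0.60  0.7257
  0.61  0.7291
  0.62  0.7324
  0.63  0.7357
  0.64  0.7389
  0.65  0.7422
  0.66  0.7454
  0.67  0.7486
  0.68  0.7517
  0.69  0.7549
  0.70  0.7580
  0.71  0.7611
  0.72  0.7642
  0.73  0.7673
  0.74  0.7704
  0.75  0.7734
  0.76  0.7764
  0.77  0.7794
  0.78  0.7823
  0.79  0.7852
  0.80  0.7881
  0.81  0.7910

$37.23

σ√T = 0.15·√1.5 = 0.1837
d₁ = [ln(280/260) + (0.083 − 0.048 + 0.15²/2)·1.5] / 0.1837 = [0.0741 + 0.0694] / 0.1837 = 0.7810 ≈ 0.78
d₂ = d₁ − σ√T = 0.7810 − 0.1837 = 0.5973 ≈ 0.60
exp(−qT) = exp(−0.048·1.5) = 0.9305;  exp(−rT) = exp(−0.083·1.5) = 0.8829
N(d₁) = N(0.78) = 0.7823;  N(d₂) = N(0.60) = 0.7257
C = 280·0.9305·0.7823 − 260·0.8829·0.7257 = 203.8204 − 166.5873 = 37.2331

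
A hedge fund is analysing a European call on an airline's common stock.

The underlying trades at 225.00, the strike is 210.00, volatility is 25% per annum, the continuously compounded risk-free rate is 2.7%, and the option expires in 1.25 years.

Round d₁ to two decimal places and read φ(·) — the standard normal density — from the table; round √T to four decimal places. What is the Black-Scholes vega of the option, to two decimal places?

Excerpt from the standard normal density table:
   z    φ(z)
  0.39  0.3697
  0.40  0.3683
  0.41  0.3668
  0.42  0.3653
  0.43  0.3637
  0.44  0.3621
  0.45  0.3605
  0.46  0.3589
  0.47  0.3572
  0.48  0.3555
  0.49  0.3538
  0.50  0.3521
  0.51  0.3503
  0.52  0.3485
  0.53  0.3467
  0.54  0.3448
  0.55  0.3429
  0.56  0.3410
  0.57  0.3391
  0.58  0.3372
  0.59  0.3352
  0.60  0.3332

88.12

σ√T = 0.25·√1.25 = 0.2795
ln(S/K) + (r + σ²/2)T = ln(225/210) + (0.027 + 0.25²/2)·1.25 = 0.0690 + 0.0728 = 0.1418
d₁ = 0.1418 / 0.2795 = 0.5073 → 0.51
√T = √1.25 = 1.1180
φ(d₁) = φ(0.51) = 0.3503
vega = S·φ(d₁)·√T = 225·0.3503·1.1180 = 88.1180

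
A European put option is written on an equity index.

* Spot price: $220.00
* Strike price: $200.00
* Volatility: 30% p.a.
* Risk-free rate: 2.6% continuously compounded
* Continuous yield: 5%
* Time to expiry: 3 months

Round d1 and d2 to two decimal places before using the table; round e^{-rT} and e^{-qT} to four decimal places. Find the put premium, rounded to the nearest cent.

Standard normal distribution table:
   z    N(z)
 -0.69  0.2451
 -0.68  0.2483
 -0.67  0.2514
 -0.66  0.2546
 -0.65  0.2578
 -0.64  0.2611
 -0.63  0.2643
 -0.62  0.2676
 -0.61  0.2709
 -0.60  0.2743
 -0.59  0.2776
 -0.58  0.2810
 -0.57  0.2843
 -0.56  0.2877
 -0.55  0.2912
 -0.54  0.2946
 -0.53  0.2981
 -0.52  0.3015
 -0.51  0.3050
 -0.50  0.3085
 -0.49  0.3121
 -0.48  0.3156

T = 0.25;  σ√T = 0.1500
d₁ = [ln(220/200) + (0.026 − 0.05 + 0.3²/2)·0.25] / 0.1500 = [0.0953 + 0.0052] / 0.1500 = 0.6704 which rounds to 0.67
d₂ = d₁ − σ√T = 0.6704 − 0.1500 = 0.5204 which rounds to 0.52
e^(−qT) = e^(−0.05·0.25) = 0.9876;  e^(−rT) = e^(−0.026·0.25) = 0.9935
P = 200·0.9935·N(-0.52) − 220·0.9876·N(-0.67) = 200·0.9935·0.3015 − 220·0.9876·0.2514 = 59.9081 − 54.6222 = 5.2859

$5.29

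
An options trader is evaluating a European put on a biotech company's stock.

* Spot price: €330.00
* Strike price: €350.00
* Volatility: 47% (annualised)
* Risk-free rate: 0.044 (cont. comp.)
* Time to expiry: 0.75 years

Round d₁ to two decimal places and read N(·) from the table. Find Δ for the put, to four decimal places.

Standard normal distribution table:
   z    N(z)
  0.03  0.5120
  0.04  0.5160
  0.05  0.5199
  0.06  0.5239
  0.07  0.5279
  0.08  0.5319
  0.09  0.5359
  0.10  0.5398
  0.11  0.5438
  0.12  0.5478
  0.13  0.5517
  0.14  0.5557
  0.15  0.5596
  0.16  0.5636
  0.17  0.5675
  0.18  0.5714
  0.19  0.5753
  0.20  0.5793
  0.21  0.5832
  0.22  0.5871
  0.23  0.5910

-0.4443

σ√T = 0.47 × 0.8660 = 0.4070
ln(S/K) + (r + σ²/2)T = ln(330/350) + (0.044 + 0.47²/2)·0.75 = -0.0588 + 0.1158 = 0.0570
d₁ = 0.0570 / 0.4070 = 0.1400 ⇒ 0.14
N(d₁) = N(0.14) = 0.5557
Δ_put = N(d₁) − 1 = 0.5557 − 1 = -0.4443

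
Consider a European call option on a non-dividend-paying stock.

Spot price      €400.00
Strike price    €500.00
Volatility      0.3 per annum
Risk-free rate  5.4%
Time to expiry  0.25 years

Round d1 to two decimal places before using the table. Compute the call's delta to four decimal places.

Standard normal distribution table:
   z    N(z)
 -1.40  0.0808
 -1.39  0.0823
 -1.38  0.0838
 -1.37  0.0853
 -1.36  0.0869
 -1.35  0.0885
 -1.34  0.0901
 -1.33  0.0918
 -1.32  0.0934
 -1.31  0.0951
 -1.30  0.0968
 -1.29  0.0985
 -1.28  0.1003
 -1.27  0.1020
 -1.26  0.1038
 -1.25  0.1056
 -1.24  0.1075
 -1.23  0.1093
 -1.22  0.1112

0.0934

T = 0.25;  σ√T = 0.1500
d₁ = [ln(400/500) + (0.054 + 0.3²/2)·0.25] / 0.1500 = [-0.2231 + 0.0248] / 0.1500 = -1.3226 → -1.32
N(d₁) = N(-1.32) = 0.0934
Δ_call = N(d₁) = 0.0934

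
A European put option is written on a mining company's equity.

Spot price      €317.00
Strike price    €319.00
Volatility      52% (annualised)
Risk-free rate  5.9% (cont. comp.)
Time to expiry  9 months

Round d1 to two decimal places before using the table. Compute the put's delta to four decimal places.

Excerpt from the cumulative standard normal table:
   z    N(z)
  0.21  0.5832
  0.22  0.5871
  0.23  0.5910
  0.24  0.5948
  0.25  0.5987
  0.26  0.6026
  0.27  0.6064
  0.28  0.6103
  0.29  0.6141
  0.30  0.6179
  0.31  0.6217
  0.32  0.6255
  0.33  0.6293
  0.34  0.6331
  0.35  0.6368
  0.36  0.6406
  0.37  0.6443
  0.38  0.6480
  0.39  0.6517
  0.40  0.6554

T = 0.75;  σ√T = 0.4503
d₁ = [ln(317/319) + (0.059 + 0.52²/2)·0.75] / 0.4503 = [-0.0063 + 0.1457] / 0.4503 = 0.3095 which rounds to 0.31
N(d₁) = N(0.31) = 0.6217
Δ_put = N(d₁) − 1 = 0.6217 − 1 = -0.3783

-0.3783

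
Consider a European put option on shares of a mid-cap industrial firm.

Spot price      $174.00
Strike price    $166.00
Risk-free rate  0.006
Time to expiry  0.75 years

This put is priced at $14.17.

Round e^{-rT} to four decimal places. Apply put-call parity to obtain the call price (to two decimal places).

exp(−rT) = exp(−0.006·0.75) = 0.9955
Put-call parity: C − P = S − K·e^(−rT) = 174 − 166·0.9955 = 174 − 165.2530 = 8.7470
C = P + (C − P) = 14.17 + (8.7470) = 22.9170

$22.92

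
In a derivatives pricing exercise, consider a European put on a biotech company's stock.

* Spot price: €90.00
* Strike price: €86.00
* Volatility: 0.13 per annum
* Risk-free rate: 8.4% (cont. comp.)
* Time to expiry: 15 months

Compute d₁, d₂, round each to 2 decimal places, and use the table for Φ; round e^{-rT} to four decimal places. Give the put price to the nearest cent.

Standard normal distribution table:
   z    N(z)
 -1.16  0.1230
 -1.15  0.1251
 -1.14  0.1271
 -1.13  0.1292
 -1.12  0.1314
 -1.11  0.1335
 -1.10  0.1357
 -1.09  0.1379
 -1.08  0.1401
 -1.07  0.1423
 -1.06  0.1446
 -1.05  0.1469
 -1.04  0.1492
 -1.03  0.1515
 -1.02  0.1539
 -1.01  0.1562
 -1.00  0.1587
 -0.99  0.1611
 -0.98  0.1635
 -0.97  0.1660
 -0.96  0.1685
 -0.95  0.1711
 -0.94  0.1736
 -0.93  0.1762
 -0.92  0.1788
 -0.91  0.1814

σ√T = 0.13 × 1.1180 = 0.1453
ln(S/K) + (r + σ²/2)T = ln(90/86) + (0.084 + 0.13²/2)·1.25 = 0.0455 + 0.1156 = 0.1610
d₁ = 0.1610 / 0.1453 = 1.1079 ≈ 1.11
d₂ = d₁ − σ√T = 1.1079 − 0.1453 = 0.9625 ≈ 0.96
e^(−rT) = e^(−0.084·1.25) = 0.9003
N(−d₂) = N(-0.96) = 0.1685;  N(−d₁) = N(-1.11) = 0.1335
P = 86·0.9003·0.1685 − 90·0.1335 = 13.0462 − 12.0150 = 1.0312

€1.03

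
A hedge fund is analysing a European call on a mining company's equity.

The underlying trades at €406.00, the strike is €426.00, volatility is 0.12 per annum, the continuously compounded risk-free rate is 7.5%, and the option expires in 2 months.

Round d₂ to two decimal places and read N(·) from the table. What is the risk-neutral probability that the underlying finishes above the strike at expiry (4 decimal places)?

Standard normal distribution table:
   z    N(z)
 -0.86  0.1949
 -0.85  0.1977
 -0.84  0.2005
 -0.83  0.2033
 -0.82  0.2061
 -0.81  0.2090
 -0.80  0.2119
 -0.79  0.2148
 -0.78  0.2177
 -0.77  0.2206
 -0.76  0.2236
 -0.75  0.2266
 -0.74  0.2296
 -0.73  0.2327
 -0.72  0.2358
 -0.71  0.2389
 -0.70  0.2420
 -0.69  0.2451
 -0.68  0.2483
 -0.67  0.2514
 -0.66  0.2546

0.2266

σ√T = 0.12 × 0.4082 = 0.0490
ln(S/K) + (r + σ²/2)T = ln(406/426) + (0.075 + 0.12²/2)·0.1667 = -0.0481 + 0.0137 = -0.0344
d₁ = -0.0344 / 0.0490 = -0.7019 ≈ -0.70
d₂ = d₁ − σ√T = -0.7019 − 0.0490 = -0.7509 ≈ -0.75
Risk-neutral Pr[S_T > K] = N(d₂) = N(-0.75) = 0.2266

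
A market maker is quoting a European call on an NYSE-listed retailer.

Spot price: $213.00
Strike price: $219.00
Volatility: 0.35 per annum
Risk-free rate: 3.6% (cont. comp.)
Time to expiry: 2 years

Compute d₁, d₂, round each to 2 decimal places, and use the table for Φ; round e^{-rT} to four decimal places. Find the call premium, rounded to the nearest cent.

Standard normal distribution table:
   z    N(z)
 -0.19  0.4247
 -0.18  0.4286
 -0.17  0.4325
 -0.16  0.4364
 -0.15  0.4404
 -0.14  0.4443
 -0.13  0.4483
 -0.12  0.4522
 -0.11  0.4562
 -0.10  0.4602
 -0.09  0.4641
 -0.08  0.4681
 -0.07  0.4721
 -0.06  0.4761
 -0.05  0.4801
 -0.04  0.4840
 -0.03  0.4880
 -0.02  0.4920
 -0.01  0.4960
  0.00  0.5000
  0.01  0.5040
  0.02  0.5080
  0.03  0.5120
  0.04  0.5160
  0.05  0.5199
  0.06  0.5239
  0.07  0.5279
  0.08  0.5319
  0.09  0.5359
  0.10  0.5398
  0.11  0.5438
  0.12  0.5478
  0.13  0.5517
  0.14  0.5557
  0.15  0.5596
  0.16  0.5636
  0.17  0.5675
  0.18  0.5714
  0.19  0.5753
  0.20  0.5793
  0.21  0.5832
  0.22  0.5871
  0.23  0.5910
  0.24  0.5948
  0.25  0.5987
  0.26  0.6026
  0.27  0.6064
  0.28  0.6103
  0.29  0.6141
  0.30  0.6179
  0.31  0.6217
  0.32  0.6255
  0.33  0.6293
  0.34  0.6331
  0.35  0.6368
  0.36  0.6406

$45.92

T = 2;  σ√T = 0.4950
d₁ = [ln(213/219) + (0.036 + 0.35²/2)·2] / 0.4950 = [-0.0278 + 0.1945] / 0.4950 = 0.3368 → 0.34
d₂ = d₁ − σ√T = 0.3368 − 0.4950 = -0.1581 → -0.16
exp(−rT) = exp(−0.036·2) = 0.9305
N(d₁) = N(0.34) = 0.6331;  N(d₂) = N(-0.16) = 0.4364
C = 213·0.6331 − 219·0.9305·0.4364 = 134.8503 − 88.9294 = 45.9209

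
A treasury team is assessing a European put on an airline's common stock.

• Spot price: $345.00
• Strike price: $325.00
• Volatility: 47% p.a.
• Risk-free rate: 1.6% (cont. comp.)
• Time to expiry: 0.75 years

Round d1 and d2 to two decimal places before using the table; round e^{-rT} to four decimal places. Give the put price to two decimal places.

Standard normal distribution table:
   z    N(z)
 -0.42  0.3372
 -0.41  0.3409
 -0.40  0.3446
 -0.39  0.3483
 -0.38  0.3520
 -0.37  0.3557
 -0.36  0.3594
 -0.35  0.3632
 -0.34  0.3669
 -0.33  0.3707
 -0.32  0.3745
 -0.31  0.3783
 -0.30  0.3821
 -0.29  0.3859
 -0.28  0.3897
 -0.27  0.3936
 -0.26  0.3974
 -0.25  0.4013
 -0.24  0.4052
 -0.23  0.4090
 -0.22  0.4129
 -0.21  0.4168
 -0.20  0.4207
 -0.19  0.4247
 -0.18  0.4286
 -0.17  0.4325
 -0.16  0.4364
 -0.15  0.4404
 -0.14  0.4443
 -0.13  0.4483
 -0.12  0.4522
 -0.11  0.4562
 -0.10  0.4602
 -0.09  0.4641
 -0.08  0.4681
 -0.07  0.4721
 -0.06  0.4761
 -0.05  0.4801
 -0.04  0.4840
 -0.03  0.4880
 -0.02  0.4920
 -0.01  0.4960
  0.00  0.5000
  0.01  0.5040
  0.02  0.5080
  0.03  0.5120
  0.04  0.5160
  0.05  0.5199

σ√T = 0.47·√0.75 = 0.4070
d₁ = [ln(345/325) + (0.016 + ½·0.47²)·0.75] / (σ√T) = (0.0597 + 0.0948) / 0.4070 = 0.3797 ⇒ 0.38
d₂ = 0.3797 − 0.4070 = -0.0273 ⇒ -0.03
exp(−rT) = exp(−0.016·0.75) = 0.9881
N(−d₂) = N(0.03) = 0.5120;  N(−d₁) = N(-0.38) = 0.3520
P = 325·0.9881·0.5120 − 345·0.3520 = 164.4198 − 121.4400 = 42.9798

$42.98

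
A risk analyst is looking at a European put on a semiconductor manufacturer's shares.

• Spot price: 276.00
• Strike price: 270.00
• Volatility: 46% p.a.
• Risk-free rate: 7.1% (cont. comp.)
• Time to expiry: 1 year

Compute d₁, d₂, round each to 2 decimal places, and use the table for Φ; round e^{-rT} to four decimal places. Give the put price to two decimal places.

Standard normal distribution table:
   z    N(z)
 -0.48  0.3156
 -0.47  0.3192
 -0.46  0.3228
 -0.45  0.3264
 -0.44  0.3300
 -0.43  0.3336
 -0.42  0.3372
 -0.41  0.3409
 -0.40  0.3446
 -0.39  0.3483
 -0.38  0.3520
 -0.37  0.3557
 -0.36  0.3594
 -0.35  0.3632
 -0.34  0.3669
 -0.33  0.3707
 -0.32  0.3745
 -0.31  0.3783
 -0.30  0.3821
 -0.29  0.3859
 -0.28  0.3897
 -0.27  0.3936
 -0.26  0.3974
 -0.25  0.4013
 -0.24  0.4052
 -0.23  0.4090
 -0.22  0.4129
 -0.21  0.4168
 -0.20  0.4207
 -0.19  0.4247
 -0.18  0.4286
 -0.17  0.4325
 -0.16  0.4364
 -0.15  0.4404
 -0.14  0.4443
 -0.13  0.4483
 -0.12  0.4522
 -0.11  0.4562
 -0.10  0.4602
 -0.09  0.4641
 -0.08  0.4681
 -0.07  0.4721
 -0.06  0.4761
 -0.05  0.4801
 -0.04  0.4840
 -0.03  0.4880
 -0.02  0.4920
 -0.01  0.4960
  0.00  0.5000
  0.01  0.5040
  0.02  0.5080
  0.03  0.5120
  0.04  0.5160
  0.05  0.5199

36.70

T = 1;  σ√T = 0.4600
ln(S/K) + (r + σ²/2)T = ln(276/270) + (0.071 + 0.46²/2)·1 = 0.0220 + 0.1768 = 0.1988
d₁ = 0.1988 / 0.4600 = 0.4321 which rounds to 0.43
d₂ = d₁ − σ√T = 0.4321 − 0.4600 = -0.0279 which rounds to -0.03
exp(−rT) = exp(−0.071·1) = 0.9315
N(−d₂) = N(0.03) = 0.5120;  N(−d₁) = N(-0.43) = 0.3336
P = 270·0.9315·0.5120 − 276·0.3336 = 128.7706 − 92.0736 = 36.6970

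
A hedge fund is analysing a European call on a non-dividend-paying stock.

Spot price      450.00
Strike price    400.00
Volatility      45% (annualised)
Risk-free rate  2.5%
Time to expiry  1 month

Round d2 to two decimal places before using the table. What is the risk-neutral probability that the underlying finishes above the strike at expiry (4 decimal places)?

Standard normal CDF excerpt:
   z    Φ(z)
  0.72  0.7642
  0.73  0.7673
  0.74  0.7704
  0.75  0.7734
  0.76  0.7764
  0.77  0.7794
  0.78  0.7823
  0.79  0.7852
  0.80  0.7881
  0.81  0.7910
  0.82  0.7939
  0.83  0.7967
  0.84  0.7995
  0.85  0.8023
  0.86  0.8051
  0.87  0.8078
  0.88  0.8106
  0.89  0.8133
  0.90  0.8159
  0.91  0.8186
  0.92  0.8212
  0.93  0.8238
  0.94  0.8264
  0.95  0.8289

σ√T = 0.45 × 0.2887 = 0.1299
d₁ = [ln(450/400) + (0.025 + ½·0.45²)·0.08333] / (σ√T) = (0.1178 + 0.0105) / 0.1299 = 0.9877 → 0.99
d₂ = 0.9877 − 0.1299 = 0.8578 → 0.86
Risk-neutral Pr[S_T > K] = N(d₂) = N(0.86) = 0.8051

0.8051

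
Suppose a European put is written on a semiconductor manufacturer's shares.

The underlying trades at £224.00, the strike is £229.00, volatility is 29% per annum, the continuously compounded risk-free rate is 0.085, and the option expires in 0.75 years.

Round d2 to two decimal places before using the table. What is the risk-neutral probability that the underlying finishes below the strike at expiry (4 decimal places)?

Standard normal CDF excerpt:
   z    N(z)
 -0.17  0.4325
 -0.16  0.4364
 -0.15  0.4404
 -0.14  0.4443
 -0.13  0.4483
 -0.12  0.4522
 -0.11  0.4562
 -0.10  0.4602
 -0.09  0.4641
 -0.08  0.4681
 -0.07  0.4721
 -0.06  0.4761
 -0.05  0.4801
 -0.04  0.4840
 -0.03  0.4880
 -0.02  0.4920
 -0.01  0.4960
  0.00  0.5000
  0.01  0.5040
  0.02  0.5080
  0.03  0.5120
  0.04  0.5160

σ√T = 0.29·√0.75 = 0.2511
d₁ = [ln(224/229) + (0.085 + ½·0.29²)·0.75] / (σ√T) = (-0.0221 + 0.0953) / 0.2511 = 0.2915 → 0.29
d₂ = 0.2915 − 0.2511 = 0.0404 → 0.04
Pr(exercise) under Q = N(−d₂) = N(-0.04) = 0.4840

0.4840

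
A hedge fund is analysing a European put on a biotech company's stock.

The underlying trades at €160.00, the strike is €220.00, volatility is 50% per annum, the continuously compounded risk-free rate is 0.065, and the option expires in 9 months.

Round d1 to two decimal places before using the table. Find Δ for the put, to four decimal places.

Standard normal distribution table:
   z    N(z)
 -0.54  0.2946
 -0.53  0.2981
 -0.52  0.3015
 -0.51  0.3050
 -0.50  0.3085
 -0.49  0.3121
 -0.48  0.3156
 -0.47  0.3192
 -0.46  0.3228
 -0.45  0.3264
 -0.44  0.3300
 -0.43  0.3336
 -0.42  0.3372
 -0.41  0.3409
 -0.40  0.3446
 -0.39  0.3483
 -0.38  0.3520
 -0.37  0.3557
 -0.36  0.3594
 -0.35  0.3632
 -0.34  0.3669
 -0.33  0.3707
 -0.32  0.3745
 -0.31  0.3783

-0.6591

T = 0.75;  σ√T = 0.4330
ln(S/K) + (r + σ²/2)T = ln(160/220) + (0.065 + 0.5²/2)·0.75 = -0.3185 + 0.1425 = -0.1760
d₁ = -0.1760 / 0.4330 = -0.4063 → -0.41
N(d₁) = N(-0.41) = 0.3409
Δ_put = N(d₁) − 1 = 0.3409 − 1 = -0.6591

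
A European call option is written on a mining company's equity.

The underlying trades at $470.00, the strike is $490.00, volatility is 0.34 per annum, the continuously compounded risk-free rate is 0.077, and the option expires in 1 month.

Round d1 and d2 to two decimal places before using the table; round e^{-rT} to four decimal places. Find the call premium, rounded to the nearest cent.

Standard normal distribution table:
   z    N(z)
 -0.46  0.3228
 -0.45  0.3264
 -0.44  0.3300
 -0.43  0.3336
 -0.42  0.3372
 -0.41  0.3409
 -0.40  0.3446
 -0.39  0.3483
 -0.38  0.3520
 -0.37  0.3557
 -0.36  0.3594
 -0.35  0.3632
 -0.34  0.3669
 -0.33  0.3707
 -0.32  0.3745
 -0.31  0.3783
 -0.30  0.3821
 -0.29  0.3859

T = 0.08333;  σ√T = 0.0981
d₁ = [ln(470/490) + (0.077 + ½·0.34²)·0.08333] / (σ√T) = (-0.0417 + 0.0112) / 0.0981 = -0.3101 ⇒ -0.31
d₂ = -0.3101 − 0.0981 = -0.4083 ⇒ -0.41
e^(−rT) = e^(−0.077·0.08333) = 0.9936
N(d₁) = N(-0.31) = 0.3783;  N(d₂) = N(-0.41) = 0.3409
C = 470·0.3783 − 490·0.9936·0.3409 = 177.8010 − 165.9719 = 11.8291

$11.83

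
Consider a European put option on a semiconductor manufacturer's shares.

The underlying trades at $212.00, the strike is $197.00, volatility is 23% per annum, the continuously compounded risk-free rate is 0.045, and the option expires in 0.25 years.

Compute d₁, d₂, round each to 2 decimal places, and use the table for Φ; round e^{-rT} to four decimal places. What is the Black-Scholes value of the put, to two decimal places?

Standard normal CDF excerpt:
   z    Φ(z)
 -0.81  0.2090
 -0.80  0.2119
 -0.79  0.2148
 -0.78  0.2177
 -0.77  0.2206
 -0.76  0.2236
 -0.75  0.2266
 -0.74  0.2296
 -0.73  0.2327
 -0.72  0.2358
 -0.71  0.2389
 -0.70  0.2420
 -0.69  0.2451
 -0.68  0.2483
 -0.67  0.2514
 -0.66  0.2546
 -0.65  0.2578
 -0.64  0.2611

σ√T = 0.23·√0.25 = 0.1150
d₁ = [ln(212/197) + (0.045 + 0.23²/2)·0.25] / 0.1150 = [0.0734 + 0.0179] / 0.1150 = 0.7934 → 0.79
d₂ = d₁ − σ√T = 0.7934 − 0.1150 = 0.6784 → 0.68
e^(−rT) = e^(−0.045·0.25) = 0.9888
N(−d₂) = N(-0.68) = 0.2483;  N(−d₁) = N(-0.79) = 0.2148
P = 197·0.9888·0.2483 − 212·0.2148 = 48.3673 − 45.5376 = 2.8297

$2.83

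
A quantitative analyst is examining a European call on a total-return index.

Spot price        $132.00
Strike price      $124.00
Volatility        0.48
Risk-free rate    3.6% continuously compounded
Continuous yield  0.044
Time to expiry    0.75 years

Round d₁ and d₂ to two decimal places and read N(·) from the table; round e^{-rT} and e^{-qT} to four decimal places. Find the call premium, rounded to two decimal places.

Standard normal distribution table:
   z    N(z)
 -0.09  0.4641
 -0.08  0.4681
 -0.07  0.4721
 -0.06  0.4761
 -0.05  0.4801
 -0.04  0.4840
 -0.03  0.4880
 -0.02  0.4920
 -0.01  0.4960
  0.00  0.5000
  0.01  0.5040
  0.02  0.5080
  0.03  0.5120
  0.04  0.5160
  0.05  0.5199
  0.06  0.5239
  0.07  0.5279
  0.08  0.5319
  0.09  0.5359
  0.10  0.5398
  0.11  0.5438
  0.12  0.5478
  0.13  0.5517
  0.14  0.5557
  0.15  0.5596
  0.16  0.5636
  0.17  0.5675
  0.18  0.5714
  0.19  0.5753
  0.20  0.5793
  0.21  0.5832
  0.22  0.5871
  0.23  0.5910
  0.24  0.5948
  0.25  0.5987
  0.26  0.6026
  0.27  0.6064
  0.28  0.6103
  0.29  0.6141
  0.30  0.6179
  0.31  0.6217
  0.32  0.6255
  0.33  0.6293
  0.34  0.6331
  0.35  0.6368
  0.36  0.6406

$23.87

T = 0.75;  σ√T = 0.4157
ln(S/K) + (r − q + σ²/2)T = ln(132/124) + (0.036 − 0.044 + 0.48²/2)·0.75 = 0.0625 + 0.0804 = 0.1429
d₁ = 0.1429 / 0.4157 = 0.3438 ⇒ 0.34
d₂ = d₁ − σ√T = 0.3438 − 0.4157 = -0.0719 ⇒ -0.07
exp(−qT) = exp(−0.044·0.75) = 0.9675;  exp(−rT) = exp(−0.036·0.75) = 0.9734
C = 132·0.9675·N(0.34) − 124·0.9734·N(-0.07) = 132·0.9675·0.6331 − 124·0.9734·0.4721 = 80.8532 − 56.9832 = 23.8700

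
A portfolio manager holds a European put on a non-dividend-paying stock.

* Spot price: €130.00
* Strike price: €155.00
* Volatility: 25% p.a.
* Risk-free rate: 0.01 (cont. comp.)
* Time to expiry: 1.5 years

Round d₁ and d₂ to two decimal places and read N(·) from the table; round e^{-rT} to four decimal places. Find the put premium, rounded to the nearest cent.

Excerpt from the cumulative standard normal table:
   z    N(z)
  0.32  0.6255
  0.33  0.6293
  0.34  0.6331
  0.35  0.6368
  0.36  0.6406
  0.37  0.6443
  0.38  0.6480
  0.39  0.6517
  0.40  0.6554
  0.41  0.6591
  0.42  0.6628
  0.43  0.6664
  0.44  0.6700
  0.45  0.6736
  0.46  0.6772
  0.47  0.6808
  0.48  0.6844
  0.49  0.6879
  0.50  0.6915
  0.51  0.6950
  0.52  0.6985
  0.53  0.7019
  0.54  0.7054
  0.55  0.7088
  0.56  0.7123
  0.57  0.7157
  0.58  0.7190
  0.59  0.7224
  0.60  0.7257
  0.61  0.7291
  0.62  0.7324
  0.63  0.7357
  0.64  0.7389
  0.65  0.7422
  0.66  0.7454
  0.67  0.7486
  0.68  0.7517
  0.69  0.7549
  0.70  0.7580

σ√T = 0.25 × 1.2247 = 0.3062
d₁ = [ln(130/155) + (0.01 + ½·0.25²)·1.5] / (σ√T) = (-0.1759 + 0.0619) / 0.3062 = -0.3724 → -0.37
d₂ = -0.3724 − 0.3062 = -0.6786 → -0.68
exp(−rT) = exp(−0.01·1.5) = 0.9851
N(−d₂) = N(0.68) = 0.7517;  N(−d₁) = N(0.37) = 0.6443
P = 155·0.9851·0.7517 − 130·0.6443 = 114.7774 − 83.7590 = 31.0184

€31.02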